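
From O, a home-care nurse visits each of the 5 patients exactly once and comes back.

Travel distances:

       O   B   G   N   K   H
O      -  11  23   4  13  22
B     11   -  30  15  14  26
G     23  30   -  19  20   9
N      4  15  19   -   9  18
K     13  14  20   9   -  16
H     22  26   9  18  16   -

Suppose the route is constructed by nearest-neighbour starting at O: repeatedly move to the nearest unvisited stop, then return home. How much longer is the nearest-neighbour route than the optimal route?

From O: N=4, B=11, K=13, H=22, G=23 → choose N (4).
From N: K=9, B=15, H=18, G=19 → choose K (9).
From K: B=14, H=16, G=20 → choose B (14).
From B: H=26, G=30 → choose H (26).
From H: G=9 → choose G (9).
NN route O → N → K → B → H → G → O costs 85.
Optimal: O → B → K → H → G → N → O costs 73 (by enumerating all 60 distinct tours).
Excess = 85 − 73 = 12.

Excess over optimum: 12.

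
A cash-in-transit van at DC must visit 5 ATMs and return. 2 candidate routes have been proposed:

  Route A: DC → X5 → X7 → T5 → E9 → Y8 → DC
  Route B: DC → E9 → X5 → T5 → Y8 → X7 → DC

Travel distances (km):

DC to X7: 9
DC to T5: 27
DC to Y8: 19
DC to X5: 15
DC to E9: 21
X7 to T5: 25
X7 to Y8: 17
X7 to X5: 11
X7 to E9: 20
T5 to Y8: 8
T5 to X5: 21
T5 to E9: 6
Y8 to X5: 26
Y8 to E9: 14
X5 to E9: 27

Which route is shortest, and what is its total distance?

Route A: 15 + 11 + 25 + 6 + 14 + 19 = 90
Route B: 21 + 27 + 21 + 8 + 17 + 9 = 103

90 km — Route A is the shortest.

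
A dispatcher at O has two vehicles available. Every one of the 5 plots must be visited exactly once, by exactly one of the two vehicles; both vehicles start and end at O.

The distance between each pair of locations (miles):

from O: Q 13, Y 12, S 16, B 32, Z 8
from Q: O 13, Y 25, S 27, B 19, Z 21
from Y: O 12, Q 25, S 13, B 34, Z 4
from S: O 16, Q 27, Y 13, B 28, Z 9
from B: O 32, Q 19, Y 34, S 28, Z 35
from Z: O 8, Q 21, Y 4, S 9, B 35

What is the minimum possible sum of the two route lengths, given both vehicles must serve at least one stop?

Check every non-empty split of the stops between the two vehicles; for each half take its own optimal tour:
  {Q} + {Y, S, B, Z}: 26 + 85 = 111
  {Y} + {Q, S, B, Z}: 24 + 77 = 101
  {Q, Y} + {S, B, Z}: 50 + 77 = 127
  {S} + {Q, Y, B, Z}: 32 + 78 = 110
  {Q, S} + {Y, B, Z}: 56 + 78 = 134
  {Y, S} + {Q, B, Z}: 41 + 75 = 116
  … (15 splits in total)
  {Q, S, B} + {Y, Z}: 76 + 24 = 100  ← best
Best: vehicle 1 O → Q → B → S → O = 76; vehicle 2 O → Y → Z → O = 24; combined 100.

100 miles — the smallest possible combined total.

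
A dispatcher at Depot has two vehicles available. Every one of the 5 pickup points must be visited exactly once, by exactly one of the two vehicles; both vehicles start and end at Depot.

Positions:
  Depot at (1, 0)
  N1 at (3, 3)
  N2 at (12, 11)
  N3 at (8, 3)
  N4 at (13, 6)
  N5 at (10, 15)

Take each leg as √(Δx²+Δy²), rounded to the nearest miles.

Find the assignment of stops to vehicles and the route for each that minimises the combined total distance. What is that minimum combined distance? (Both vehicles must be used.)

Minimum combined distance: 48 miles.

There are 2^4 − 1 = 15 ways to divide the 5 stops into two non-empty groups. For each, the best each vehicle can do is its own shortest tour through its group:
  {N1} + {N2, N3, N4, N5}: 8 + 40 = 48
  {N2} + {N1, N3, N4, N5}: 32 + 41 = 73
  {N1, N2} + {N3, N4, N5}: 32 + 40 = 72
  {N3} + {N1, N2, N4, N5}: 16 + 40 = 56
  {N1, N3} + {N2, N4, N5}: 17 + 39 = 56
  {N2, N3} + {N1, N4, N5}: 33 + 40 = 73
  … (15 splits in total)
Best: vehicle 1 Depot → N1 → Depot = 8; vehicle 2 Depot → N3 → N4 → N2 → N5 → Depot = 40; combined 48.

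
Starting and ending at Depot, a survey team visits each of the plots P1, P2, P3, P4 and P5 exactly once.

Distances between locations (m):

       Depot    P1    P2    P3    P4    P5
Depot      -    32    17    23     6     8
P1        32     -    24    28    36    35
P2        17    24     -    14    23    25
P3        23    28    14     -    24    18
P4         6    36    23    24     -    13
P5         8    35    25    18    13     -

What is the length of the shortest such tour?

Minimum total distance: 106 m.

There are 60 distinct closed tours to check (reversals are equivalent).
Depot - P1 - P2 - P3 - P4 - P5 - Depot: 32+24+14+24+13+8 = 115
Depot - P1 - P2 - P3 - P5 - P4 - Depot: 32+24+14+18+13+6 = 107
Depot - P1 - P2 - P4 - P3 - P5 - Depot: 32+24+23+24+18+8 = 129
Depot - P1 - P2 - P4 - P5 - P3 - Depot: 32+24+23+13+18+23 = 133
Depot - P1 - P2 - P5 - P3 - P4 - Depot: 32+24+25+18+24+6 = 129
Depot - P1 - P2 - P5 - P4 - P3 - Depot: 32+24+25+13+24+23 = 141
Depot - P1 - P3 - P2 - P4 - P5 - Depot: 32+28+14+23+13+8 = 118
Depot - P1 - P3 - P2 - P5 - P4 - Depot: 32+28+14+25+13+6 = 118
Depot - P1 - P3 - P4 - P2 - P5 - Depot: 32+28+24+23+25+8 = 140
Depot - P1 - P3 - P4 - P5 - P2 - Depot: 32+28+24+13+25+17 = 139
Depot - P1 - P3 - P5 - P2 - P4 - Depot: 32+28+18+25+23+6 = 132
Depot - P1 - P3 - P5 - P4 - P2 - Depot: 32+28+18+13+23+17 = 131
Depot - P1 - P4 - P2 - P3 - P5 - Depot: 32+36+23+14+18+8 = 131
Depot - P1 - P4 - P2 - P5 - P3 - Depot: 32+36+23+25+18+23 = 157
… (46 more)
Depot - P2 - P1 - P3 - P5 - P4 - Depot: 17+24+28+18+13+6 = 106  ← best
The minimum is 106.
One optimal route: Depot → P2 → P1 → P3 → P5 → P4 → Depot (or its reverse).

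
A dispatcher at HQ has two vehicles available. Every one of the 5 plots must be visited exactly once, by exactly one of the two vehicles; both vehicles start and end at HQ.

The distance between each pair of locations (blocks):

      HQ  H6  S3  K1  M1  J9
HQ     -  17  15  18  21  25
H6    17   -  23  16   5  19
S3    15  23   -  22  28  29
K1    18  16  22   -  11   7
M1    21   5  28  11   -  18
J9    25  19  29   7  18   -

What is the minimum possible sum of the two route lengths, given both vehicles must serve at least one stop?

Try each way of splitting the stops between the two vehicles (each non-empty) and, for each split, find the best tour for each vehicle:
  {H6} + {S3, K1, M1, J9}: 34 + 83 = 117
  {S3} + {H6, K1, M1, J9}: 30 + 65 = 95
  {H6, S3} + {K1, M1, J9}: 55 + 64 = 119
  {K1} + {H6, S3, M1, J9}: 36 + 84 = 120
  {H6, K1} + {S3, M1, J9}: 51 + 83 = 134
  {S3, K1} + {H6, M1, J9}: 55 + 65 = 120
  … (15 splits in total)
Best: vehicle 1 HQ → S3 → HQ = 30; vehicle 2 HQ → H6 → M1 → K1 → J9 → HQ = 65; combined 95.

95 blocks — the smallest possible combined total.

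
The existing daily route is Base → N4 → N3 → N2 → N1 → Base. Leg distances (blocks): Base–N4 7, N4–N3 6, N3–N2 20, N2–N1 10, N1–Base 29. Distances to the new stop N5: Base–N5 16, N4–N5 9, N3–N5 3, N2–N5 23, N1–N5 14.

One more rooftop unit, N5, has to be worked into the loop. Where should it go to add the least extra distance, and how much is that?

Minimum extra distance: 1 blocks, inserting N5 between N1 and Base.

Insertion cost between consecutive stops i–j is d(i,N5) + d(N5,j) − d(i,j):
  between Base and N4: 16 + 9 − 7 = 18
  between N4 and N3: 9 + 3 − 6 = 6
  between N3 and N2: 3 + 23 − 20 = 6
  between N2 and N1: 23 + 14 − 10 = 27
  between N1 and Base: 14 + 16 − 29 = 1
Cheapest insertion is between N1 and Base, adding 1.
New total = 72 + 1 = 73.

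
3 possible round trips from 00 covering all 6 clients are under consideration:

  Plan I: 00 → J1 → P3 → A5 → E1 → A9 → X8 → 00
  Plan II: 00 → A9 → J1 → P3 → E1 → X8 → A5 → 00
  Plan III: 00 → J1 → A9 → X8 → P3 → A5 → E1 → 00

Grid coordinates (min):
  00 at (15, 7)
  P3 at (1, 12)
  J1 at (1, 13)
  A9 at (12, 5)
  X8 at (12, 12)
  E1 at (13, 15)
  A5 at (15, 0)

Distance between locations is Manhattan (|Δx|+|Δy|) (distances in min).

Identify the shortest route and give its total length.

66 min — Plan II is the shortest.

Plan I: 20 + 1 + 26 + 17 + 11 + 7 + 8 = 90
Plan II: 5 + 19 + 1 + 15 + 4 + 15 + 7 = 66
Plan III: 20 + 19 + 7 + 11 + 26 + 17 + 10 = 110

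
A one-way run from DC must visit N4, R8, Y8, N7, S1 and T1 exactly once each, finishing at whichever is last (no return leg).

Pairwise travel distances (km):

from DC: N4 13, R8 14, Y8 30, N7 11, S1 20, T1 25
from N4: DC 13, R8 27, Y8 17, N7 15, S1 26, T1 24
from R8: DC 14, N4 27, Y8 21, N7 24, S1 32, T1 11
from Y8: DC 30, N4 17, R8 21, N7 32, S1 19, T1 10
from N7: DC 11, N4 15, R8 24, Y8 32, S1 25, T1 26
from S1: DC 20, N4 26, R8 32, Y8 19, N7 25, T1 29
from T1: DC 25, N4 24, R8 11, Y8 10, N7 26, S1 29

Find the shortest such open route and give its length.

92 km — the minimum one-way total.

There are 6! = 720 possible orderings.
DC - N4 - R8 - Y8 - N7 - S1 - T1: 13+27+21+32+25+29 = 147
DC - N4 - R8 - Y8 - N7 - T1 - S1: 13+27+21+32+26+29 = 148
DC - N4 - R8 - Y8 - S1 - N7 - T1: 13+27+21+19+25+26 = 131
DC - N4 - R8 - Y8 - S1 - T1 - N7: 13+27+21+19+29+26 = 135
DC - N4 - R8 - Y8 - T1 - N7 - S1: 13+27+21+10+26+25 = 122
DC - N4 - R8 - Y8 - T1 - S1 - N7: 13+27+21+10+29+25 = 125
DC - N4 - R8 - N7 - Y8 - S1 - T1: 13+27+24+32+19+29 = 144
DC - N4 - R8 - N7 - Y8 - T1 - S1: 13+27+24+32+10+29 = 135
… (712 more)
DC - N4 - N7 - R8 - T1 - Y8 - S1: 13+15+24+11+10+19 = 92  ← best
The minimum is 92.
One shortest path: DC → N4 → N7 → R8 → T1 → Y8 → S1.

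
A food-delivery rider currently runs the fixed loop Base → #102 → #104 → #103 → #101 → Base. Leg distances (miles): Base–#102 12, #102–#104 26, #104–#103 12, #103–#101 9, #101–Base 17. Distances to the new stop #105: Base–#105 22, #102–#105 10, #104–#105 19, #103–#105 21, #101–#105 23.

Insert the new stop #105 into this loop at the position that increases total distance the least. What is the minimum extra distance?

+3 miles — insert #105 between #102 and #104.

Insertion cost between consecutive stops i–j is d(i,#105) + d(#105,j) − d(i,j):
  between Base and #102: 22 + 10 − 12 = 20
  between #102 and #104: 10 + 19 − 26 = 3
  between #104 and #103: 19 + 21 − 12 = 28
  between #103 and #101: 21 + 23 − 9 = 35
  between #101 and Base: 23 + 22 − 17 = 28
Cheapest insertion is between #102 and #104, adding 3.
New total = 76 + 3 = 79.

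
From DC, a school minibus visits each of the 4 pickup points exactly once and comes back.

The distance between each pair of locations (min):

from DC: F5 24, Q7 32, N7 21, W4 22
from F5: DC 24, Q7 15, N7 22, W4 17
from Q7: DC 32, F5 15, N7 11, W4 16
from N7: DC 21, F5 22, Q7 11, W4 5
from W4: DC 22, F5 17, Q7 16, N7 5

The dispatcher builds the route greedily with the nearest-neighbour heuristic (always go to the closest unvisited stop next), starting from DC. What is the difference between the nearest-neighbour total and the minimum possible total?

The nearest-neighbour route is 4 min longer than optimal.

From DC: N7=21, W4=22, F5=24, Q7=32 → choose N7 (21).
From N7: W4=5, Q7=11, F5=22 → choose W4 (5).
From W4: Q7=16, F5=17 → choose Q7 (16).
From Q7: F5=15 → choose F5 (15).
NN route DC → N7 → W4 → Q7 → F5 → DC costs 81.
Optimal: DC → F5 → Q7 → N7 → W4 → DC costs 77 (by enumerating all 12 distinct tours).
Excess = 81 − 77 = 4.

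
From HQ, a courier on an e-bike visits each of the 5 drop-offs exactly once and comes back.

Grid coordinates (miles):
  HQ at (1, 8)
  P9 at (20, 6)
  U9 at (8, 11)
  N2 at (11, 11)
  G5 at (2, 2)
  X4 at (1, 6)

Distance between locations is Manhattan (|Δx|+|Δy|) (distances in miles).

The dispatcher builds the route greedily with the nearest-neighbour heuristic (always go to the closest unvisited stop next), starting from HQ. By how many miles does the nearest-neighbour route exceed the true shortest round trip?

The nearest-neighbour route is 4 miles longer than optimal.

HQ: X4=2, G5=7, U9=10, N2=13, P9=21 ⇒ X4
X4: G5=5, U9=12, N2=15, P9=19 ⇒ G5
G5: U9=15, N2=18, P9=22 ⇒ U9
U9: N2=3, P9=17 ⇒ N2
N2: P9=14 ⇒ P9
NN route HQ → X4 → G5 → U9 → N2 → P9 → HQ costs 60.
Optimal: HQ → U9 → N2 → P9 → G5 → X4 → HQ costs 56 (by enumerating all 60 distinct tours).
Excess = 60 − 56 = 4.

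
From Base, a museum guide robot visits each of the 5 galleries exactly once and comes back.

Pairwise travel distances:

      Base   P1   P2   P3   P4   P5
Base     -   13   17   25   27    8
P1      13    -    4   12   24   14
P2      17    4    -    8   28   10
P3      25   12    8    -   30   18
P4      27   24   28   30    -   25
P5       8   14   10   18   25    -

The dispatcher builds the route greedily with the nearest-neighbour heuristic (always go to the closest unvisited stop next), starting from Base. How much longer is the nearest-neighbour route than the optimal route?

The nearest-neighbour route is 3 longer than optimal.

Base: P5=8, P1=13, P2=17, P3=25, P4=27 ⇒ P5
P5: P2=10, P1=14, P3=18, P4=25 ⇒ P2
P2: P1=4, P3=8, P4=28 ⇒ P1
P1: P3=12, P4=24 ⇒ P3
P3: P4=30 ⇒ P4
NN route Base → P5 → P2 → P1 → P3 → P4 → Base costs 91.
Optimal: Base → P1 → P2 → P3 → P4 → P5 → Base costs 88 (by enumerating all 60 distinct tours).
Excess = 91 − 88 = 3.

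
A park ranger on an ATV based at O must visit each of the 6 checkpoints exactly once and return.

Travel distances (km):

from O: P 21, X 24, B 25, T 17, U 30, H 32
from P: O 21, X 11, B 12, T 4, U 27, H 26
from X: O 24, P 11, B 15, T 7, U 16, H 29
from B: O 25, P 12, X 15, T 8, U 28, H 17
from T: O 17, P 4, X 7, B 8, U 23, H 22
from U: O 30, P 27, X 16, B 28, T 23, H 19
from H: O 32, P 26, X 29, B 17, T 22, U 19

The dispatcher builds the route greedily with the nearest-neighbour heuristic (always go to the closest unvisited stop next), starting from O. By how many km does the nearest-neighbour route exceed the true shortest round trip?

O: T=17, P=21, X=24, B=25, U=30, H=32 ⇒ T
T: P=4, X=7, B=8, H=22, U=23 ⇒ P
P: X=11, B=12, H=26, U=27 ⇒ X
X: B=15, U=16, H=29 ⇒ B
B: H=17, U=28 ⇒ H
H: U=19 ⇒ U
NN route O → T → P → X → B → H → U → O costs 113.
Optimal: O → P → X → U → H → B → T → O costs 109 (by enumerating all 360 distinct tours).
Excess = 113 − 109 = 4.

Excess over optimum: 4 km.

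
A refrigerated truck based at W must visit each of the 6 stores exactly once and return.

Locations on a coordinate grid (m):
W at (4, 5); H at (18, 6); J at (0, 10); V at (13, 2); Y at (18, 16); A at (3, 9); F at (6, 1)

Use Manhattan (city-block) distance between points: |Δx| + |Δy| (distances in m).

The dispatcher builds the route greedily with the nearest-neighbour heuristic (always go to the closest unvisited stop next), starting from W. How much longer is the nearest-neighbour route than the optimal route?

Excess over optimum: 10 m.

W: A=5, F=6, J=9, V=12, H=15, Y=25 ⇒ A
A: J=4, F=11, V=17, H=18, Y=22 ⇒ J
J: F=15, V=21, H=22, Y=24 ⇒ F
F: V=8, H=17, Y=27 ⇒ V
V: H=9, Y=19 ⇒ H
H: Y=10 ⇒ Y
NN route W → A → J → F → V → H → Y → W costs 76.
Optimal: W → A → J → Y → H → V → F → W costs 66 (by enumerating all 360 distinct tours).
Excess = 76 − 66 = 10.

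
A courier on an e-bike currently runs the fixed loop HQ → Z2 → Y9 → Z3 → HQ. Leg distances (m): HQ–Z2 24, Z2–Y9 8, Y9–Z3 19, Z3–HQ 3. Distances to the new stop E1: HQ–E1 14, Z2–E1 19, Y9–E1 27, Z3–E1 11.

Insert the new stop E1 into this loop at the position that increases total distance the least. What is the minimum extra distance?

Adding 9 m by placing E1 on the HQ–Z2 leg.

Insertion cost between consecutive stops i–j is d(i,E1) + d(E1,j) − d(i,j):
  between HQ and Z2: 14 + 19 − 24 = 9
  between Z2 and Y9: 19 + 27 − 8 = 38
  between Y9 and Z3: 27 + 11 − 19 = 19
  between Z3 and HQ: 11 + 14 − 3 = 22
Cheapest insertion is between HQ and Z2, adding 9.
New total = 54 + 9 = 63.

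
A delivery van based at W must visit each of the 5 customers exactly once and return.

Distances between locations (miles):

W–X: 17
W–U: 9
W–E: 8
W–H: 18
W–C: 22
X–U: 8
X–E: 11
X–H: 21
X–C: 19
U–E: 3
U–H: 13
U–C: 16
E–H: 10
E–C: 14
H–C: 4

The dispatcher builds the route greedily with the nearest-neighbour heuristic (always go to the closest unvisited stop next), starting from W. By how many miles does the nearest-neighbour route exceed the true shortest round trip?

W: E=8, U=9, X=17, H=18, C=22 ⇒ E
E: U=3, H=10, X=11, C=14 ⇒ U
U: X=8, H=13, C=16 ⇒ X
X: C=19, H=21 ⇒ C
C: H=4 ⇒ H
NN route W → E → U → X → C → H → W costs 60.
Optimal: W → U → X → C → H → E → W costs 58 (by enumerating all 60 distinct tours).
Excess = 60 − 58 = 2.

2 miles longer than the optimal tour.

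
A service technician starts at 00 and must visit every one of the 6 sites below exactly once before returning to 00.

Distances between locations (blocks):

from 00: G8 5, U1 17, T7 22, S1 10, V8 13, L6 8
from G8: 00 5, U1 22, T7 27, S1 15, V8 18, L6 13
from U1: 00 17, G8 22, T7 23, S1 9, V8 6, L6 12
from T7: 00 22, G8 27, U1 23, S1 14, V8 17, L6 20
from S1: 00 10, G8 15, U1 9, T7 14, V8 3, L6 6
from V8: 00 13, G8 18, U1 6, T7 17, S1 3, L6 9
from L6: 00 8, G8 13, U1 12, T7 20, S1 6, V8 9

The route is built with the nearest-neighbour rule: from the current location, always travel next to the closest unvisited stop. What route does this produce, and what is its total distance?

From 00: distances to unvisited — G8=5, L6=8, S1=10, V8=13, U1=17, T7=22. Nearest is G8 (5).
From G8: distances to unvisited — L6=13, S1=15, V8=18, U1=22, T7=27. Nearest is L6 (13).
From L6: distances to unvisited — S1=6, V8=9, U1=12, T7=20. Nearest is S1 (6).
From S1: distances to unvisited — V8=3, U1=9, T7=14. Nearest is V8 (3).
From V8: distances to unvisited — U1=6, T7=17. Nearest is U1 (6).
From U1: distances to unvisited — T7=23. Nearest is T7 (23).
Return T7→00: 22.
Total = 5 + 13 + 6 + 3 + 6 + 23 + 22 = 78.

78 blocks along 00 → G8 → L6 → S1 → V8 → U1 → T7 → 00.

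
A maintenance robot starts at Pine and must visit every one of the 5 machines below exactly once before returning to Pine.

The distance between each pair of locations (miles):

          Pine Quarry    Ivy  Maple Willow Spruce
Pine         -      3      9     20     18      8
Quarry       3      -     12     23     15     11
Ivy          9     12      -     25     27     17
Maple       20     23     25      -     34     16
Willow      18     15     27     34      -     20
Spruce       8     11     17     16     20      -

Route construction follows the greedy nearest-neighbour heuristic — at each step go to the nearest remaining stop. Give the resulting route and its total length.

From Pine: distances to unvisited — Quarry=3, Spruce=8, Ivy=9, Willow=18, Maple=20. Nearest is Quarry (3).
From Quarry: distances to unvisited — Spruce=11, Ivy=12, Willow=15, Maple=23. Nearest is Spruce (11).
From Spruce: distances to unvisited — Maple=16, Ivy=17, Willow=20. Nearest is Maple (16).
From Maple: distances to unvisited — Ivy=25, Willow=34. Nearest is Ivy (25).
From Ivy: distances to unvisited — Willow=27. Nearest is Willow (27).
Return Willow→Pine: 18.
Total = 3 + 11 + 16 + 25 + 27 + 18 = 100.

Total distance 100 miles via the nearest-neighbour route Pine → Quarry → Spruce → Maple → Ivy → Willow → Pine.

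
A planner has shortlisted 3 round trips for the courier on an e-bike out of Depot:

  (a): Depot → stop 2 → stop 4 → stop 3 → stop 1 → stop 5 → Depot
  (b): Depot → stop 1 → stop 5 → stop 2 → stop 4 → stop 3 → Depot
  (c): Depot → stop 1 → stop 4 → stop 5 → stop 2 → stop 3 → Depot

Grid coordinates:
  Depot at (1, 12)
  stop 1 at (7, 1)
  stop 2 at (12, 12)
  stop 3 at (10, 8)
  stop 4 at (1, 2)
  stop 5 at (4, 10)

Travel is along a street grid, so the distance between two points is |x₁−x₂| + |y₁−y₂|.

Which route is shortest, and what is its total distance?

Shortest is (c), total 64.

(a): 11 + 21 + 15 + 10 + 12 + 5 = 74
(b): 17 + 12 + 10 + 21 + 15 + 13 = 88
(c): 17 + 7 + 11 + 10 + 6 + 13 = 64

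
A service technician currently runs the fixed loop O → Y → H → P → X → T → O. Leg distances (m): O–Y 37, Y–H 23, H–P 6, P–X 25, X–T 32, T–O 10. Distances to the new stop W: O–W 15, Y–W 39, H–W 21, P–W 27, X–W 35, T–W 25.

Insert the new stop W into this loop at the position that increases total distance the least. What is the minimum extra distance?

Minimum extra distance: 17 m, inserting W between O and Y.

Insertion cost between consecutive stops i–j is d(i,W) + d(W,j) − d(i,j):
  between O and Y: 15 + 39 − 37 = 17
  between Y and H: 39 + 21 − 23 = 37
  between H and P: 21 + 27 − 6 = 42
  between P and X: 27 + 35 − 25 = 37
  between X and T: 35 + 25 − 32 = 28
  between T and O: 25 + 15 − 10 = 30
Cheapest insertion is between O and Y, adding 17.
New total = 133 + 17 = 150.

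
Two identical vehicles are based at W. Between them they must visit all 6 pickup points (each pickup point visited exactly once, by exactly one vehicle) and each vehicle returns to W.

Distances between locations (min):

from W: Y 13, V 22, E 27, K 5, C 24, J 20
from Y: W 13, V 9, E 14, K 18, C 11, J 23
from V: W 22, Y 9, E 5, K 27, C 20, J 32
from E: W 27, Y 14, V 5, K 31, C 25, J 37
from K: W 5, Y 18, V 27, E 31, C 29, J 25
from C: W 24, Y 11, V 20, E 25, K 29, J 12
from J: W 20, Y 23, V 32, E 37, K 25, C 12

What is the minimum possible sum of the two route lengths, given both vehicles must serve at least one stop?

Check every non-empty split of the stops between the two vehicles; for each half take its own optimal tour:
  {Y} + {V, E, K, C, J}: 26 + 93 = 119
  {V} + {Y, E, K, C, J}: 44 + 93 = 137
  {Y, V} + {E, K, C, J}: 44 + 93 = 137
  {E} + {Y, V, K, C, J}: 54 + 84 = 138
  {Y, E} + {V, K, C, J}: 54 + 84 = 138
  {V, E} + {Y, K, C, J}: 54 + 66 = 120
  … (31 splits in total)
  {K} + {Y, V, E, C, J}: 10 + 84 = 94  ← best
Best: vehicle 1 W → K → W = 10; vehicle 2 W → Y → V → E → C → J → W = 84; combined 94.

Minimum combined distance: 94 min.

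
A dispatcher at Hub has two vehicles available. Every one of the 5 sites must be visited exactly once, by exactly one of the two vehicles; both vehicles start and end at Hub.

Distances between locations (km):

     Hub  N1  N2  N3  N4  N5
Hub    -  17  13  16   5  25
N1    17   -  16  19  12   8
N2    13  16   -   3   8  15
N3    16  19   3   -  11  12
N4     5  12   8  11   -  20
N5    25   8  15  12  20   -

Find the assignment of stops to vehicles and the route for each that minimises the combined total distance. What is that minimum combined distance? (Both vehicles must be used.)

There are 2^4 − 1 = 15 ways to divide the 5 stops into two non-empty groups. For each, the best each vehicle can do is its own shortest tour through its group:
  {N1} + {N2, N3, N4, N5}: 34 + 53 = 87
  {N2} + {N1, N3, N4, N5}: 26 + 53 = 79
  {N1, N2} + {N3, N4, N5}: 46 + 53 = 99
  {N3} + {N1, N2, N4, N5}: 32 + 53 = 85
  {N1, N3} + {N2, N4, N5}: 52 + 53 = 105
  {N2, N3} + {N1, N4, N5}: 32 + 50 = 82
  … (15 splits in total)
  {N4} + {N1, N2, N3, N5}: 10 + 53 = 63  ← best
Best: vehicle 1 Hub → N4 → Hub = 10; vehicle 2 Hub → N1 → N5 → N3 → N2 → Hub = 53; combined 63.

Minimum combined distance: 63 km.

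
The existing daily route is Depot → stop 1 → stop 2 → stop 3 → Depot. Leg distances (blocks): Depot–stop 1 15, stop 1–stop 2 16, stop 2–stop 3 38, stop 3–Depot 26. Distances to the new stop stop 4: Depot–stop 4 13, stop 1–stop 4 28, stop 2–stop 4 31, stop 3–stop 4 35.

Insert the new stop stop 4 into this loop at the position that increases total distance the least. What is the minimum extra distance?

Insertion cost between consecutive stops i–j is d(i,stop 4) + d(stop 4,j) − d(i,j):
  between Depot and stop 1: 13 + 28 − 15 = 26
  between stop 1 and stop 2: 28 + 31 − 16 = 43
  between stop 2 and stop 3: 31 + 35 − 38 = 28
  between stop 3 and Depot: 35 + 13 − 26 = 22
Cheapest insertion is between stop 3 and Depot, adding 22.
New total = 95 + 22 = 117.

+22 blocks — insert stop 4 between stop 3 and Depot.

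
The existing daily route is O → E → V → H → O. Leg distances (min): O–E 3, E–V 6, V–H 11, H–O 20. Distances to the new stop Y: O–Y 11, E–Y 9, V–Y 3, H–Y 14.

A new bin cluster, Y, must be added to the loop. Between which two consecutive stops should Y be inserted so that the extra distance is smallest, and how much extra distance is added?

Insertion cost between consecutive stops i–j is d(i,Y) + d(Y,j) − d(i,j):
  between O and E: 11 + 9 − 3 = 17
  between E and V: 9 + 3 − 6 = 6
  between V and H: 3 + 14 − 11 = 6
  between H and O: 14 + 11 − 20 = 5
Cheapest insertion is between H and O, adding 5.
New total = 40 + 5 = 45.

+5 min — insert Y between H and O.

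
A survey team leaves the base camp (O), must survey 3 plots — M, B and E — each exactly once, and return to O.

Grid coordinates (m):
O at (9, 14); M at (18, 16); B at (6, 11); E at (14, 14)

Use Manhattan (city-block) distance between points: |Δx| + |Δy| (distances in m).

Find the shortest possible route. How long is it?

There are 3 distinct closed tours to check (reversals are equivalent).
O - M - B - E - O: 11+17+11+5 = 44
O - M - E - B - O: 11+6+11+6 = 34
O - B - M - E - O: 6+17+6+5 = 34
The minimum is 34.
One optimal route: O → M → E → B → O (or its reverse).

Shortest round trip = 34 m.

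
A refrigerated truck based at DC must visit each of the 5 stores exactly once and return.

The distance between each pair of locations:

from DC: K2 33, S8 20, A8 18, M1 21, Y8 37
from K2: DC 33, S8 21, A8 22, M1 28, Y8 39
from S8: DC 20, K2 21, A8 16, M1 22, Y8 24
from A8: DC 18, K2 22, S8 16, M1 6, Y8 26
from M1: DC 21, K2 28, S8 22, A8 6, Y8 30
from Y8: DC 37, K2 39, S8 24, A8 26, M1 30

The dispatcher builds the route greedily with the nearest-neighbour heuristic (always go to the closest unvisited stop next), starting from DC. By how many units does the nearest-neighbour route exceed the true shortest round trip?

The nearest-neighbour route is 12 longer than optimal.

DC: A8=18, S8=20, M1=21, K2=33, Y8=37 ⇒ A8
A8: M1=6, S8=16, K2=22, Y8=26 ⇒ M1
M1: S8=22, K2=28, Y8=30 ⇒ S8
S8: K2=21, Y8=24 ⇒ K2
K2: Y8=39 ⇒ Y8
NN route DC → A8 → M1 → S8 → K2 → Y8 → DC costs 143.
Optimal: DC → K2 → S8 → Y8 → A8 → M1 → DC costs 131 (by enumerating all 60 distinct tours).
Excess = 143 − 131 = 12.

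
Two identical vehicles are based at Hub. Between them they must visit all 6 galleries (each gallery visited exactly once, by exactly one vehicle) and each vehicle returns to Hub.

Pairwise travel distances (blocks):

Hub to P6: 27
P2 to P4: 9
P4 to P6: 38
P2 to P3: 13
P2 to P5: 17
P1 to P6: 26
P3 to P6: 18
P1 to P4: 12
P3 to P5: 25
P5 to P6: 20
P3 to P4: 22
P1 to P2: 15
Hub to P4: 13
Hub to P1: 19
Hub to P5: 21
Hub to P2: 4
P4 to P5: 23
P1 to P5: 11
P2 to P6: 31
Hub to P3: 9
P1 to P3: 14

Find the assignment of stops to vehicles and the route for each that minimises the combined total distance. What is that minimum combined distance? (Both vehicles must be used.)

There are 2^5 − 1 = 31 ways to divide the 6 stops into two non-empty groups. For each, the best each vehicle can do is its own shortest tour through its group:
  {P1} + {P2, P3, P4, P5, P6}: 38 + 83 = 121
  {P2} + {P1, P3, P4, P5, P6}: 8 + 83 = 91
  {P1, P2} + {P3, P4, P5, P6}: 38 + 83 = 121
  {P3} + {P1, P2, P4, P5, P6}: 18 + 83 = 101
  {P1, P3} + {P2, P4, P5, P6}: 42 + 83 = 125
  {P2, P3} + {P1, P4, P5, P6}: 26 + 83 = 109
  … (31 splits in total)
Best: vehicle 1 Hub → P2 → Hub = 8; vehicle 2 Hub → P3 → P6 → P5 → P1 → P4 → Hub = 83; combined 91.

Minimum combined distance: 91 blocks.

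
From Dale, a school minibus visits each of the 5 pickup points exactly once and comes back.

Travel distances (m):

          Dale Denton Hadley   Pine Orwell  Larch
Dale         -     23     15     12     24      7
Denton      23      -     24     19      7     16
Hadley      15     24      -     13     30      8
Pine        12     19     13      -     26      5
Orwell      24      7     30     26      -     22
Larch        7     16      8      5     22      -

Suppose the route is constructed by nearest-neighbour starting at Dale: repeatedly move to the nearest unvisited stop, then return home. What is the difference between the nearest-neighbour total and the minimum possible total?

The nearest-neighbour route is 2 m longer than optimal.

From Dale: Larch=7, Pine=12, Hadley=15, Denton=23, Orwell=24 → choose Larch (7).
From Larch: Pine=5, Hadley=8, Denton=16, Orwell=22 → choose Pine (5).
From Pine: Hadley=13, Denton=19, Orwell=26 → choose Hadley (13).
From Hadley: Denton=24, Orwell=30 → choose Denton (24).
From Denton: Orwell=7 → choose Orwell (7).
NN route Dale → Larch → Pine → Hadley → Denton → Orwell → Dale costs 80.
Optimal: Dale → Hadley → Larch → Pine → Denton → Orwell → Dale costs 78 (by enumerating all 60 distinct tours).
Excess = 80 − 78 = 2.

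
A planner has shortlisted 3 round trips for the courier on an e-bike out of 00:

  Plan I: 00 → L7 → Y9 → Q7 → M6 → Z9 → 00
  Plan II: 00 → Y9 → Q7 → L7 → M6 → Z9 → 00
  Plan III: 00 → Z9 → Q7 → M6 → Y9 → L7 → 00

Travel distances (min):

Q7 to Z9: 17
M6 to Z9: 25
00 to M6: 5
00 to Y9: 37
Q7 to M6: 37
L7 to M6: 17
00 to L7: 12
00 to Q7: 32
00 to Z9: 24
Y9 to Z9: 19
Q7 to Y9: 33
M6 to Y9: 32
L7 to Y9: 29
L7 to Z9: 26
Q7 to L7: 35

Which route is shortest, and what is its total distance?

Plan I: 12 + 29 + 33 + 37 + 25 + 24 = 160
Plan II: 37 + 33 + 35 + 17 + 25 + 24 = 171
Plan III: 24 + 17 + 37 + 32 + 29 + 12 = 151

Shortest is Plan III, total 151 min.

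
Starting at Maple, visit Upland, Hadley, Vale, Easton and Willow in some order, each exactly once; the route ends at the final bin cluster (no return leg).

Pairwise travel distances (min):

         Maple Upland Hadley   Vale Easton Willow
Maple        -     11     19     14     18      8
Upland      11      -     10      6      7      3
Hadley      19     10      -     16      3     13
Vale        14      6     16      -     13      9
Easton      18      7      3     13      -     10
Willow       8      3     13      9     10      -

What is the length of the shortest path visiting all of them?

There are 5! = 120 possible orderings.
Maple → Upland → Hadley → Vale → Easton → Willow: 11+10+16+13+10 = 60
Maple → Upland → Hadley → Vale → Willow → Easton: 11+10+16+9+10 = 56
Maple → Upland → Hadley → Easton → Vale → Willow: 11+10+3+13+9 = 46
Maple → Upland → Hadley → Easton → Willow → Vale: 11+10+3+10+9 = 43
Maple → Upland → Hadley → Willow → Vale → Easton: 11+10+13+9+13 = 56
Maple → Upland → Hadley → Willow → Easton → Vale: 11+10+13+10+13 = 57
Maple → Upland → Vale → Hadley → Easton → Willow: 11+6+16+3+10 = 46
Maple → Upland → Vale → Hadley → Willow → Easton: 11+6+16+13+10 = 56
Maple → Upland → Vale → Easton → Hadley → Willow: 11+6+13+3+13 = 46
Maple → Upland → Vale → Easton → Willow → Hadley: 11+6+13+10+13 = 53
Maple → Upland → Vale → Willow → Hadley → Easton: 11+6+9+13+3 = 42
Maple → Upland → Vale → Willow → Easton → Hadley: 11+6+9+10+3 = 39
Maple → Upland → Easton → Hadley → Vale → Willow: 11+7+3+16+9 = 46
Maple → Upland → Easton → Hadley → Willow → Vale: 11+7+3+13+9 = 43
… (106 more)
Maple → Willow → Upland → Vale → Easton → Hadley: 8+3+6+13+3 = 33  ← best
The minimum is 33.
One shortest path: Maple → Willow → Upland → Vale → Easton → Hadley.

Shortest open route: 33 min.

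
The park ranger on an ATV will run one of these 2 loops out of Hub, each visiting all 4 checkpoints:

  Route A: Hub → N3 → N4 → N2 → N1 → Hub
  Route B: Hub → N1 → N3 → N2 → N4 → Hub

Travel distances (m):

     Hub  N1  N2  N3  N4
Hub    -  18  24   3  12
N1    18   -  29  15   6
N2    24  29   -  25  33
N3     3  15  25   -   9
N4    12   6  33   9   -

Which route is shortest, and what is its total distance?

Route A: 3 + 9 + 33 + 29 + 18 = 92
Route B: 18 + 15 + 25 + 33 + 12 = 103

Shortest is Route A, total 92 m.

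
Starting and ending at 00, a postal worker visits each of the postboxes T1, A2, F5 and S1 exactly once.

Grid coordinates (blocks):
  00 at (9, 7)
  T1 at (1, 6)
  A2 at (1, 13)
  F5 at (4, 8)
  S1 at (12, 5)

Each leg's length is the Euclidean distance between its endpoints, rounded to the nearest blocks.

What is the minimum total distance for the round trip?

Shortest round trip = 33 blocks.

With 4 stops there are 4!/2 = 12 distinct round trips (a route and its reverse cost the same).
00 - T1 - A2 - F5 - S1 - 00: 8+7+6+9+4 = 34
00 - T1 - A2 - S1 - F5 - 00: 8+7+14+9+5 = 43
00 - T1 - F5 - A2 - S1 - 00: 8+4+6+14+4 = 36
00 - T1 - F5 - S1 - A2 - 00: 8+4+9+14+10 = 45
00 - T1 - S1 - A2 - F5 - 00: 8+11+14+6+5 = 44
00 - T1 - S1 - F5 - A2 - 00: 8+11+9+6+10 = 44
00 - A2 - T1 - F5 - S1 - 00: 10+7+4+9+4 = 34
00 - A2 - T1 - S1 - F5 - 00: 10+7+11+9+5 = 42
00 - A2 - F5 - T1 - S1 - 00: 10+6+4+11+4 = 35
00 - A2 - S1 - T1 - F5 - 00: 10+14+11+4+5 = 44
00 - F5 - T1 - A2 - S1 - 00: 5+4+7+14+4 = 34
00 - F5 - A2 - T1 - S1 - 00: 5+6+7+11+4 = 33
The minimum is 33.
One optimal route: 00 → F5 → A2 → T1 → S1 → 00 (or its reverse).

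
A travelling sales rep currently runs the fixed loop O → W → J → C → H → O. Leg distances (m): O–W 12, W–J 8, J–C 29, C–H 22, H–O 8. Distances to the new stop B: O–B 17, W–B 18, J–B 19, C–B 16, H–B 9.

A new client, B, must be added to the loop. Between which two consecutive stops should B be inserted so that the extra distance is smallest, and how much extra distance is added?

Insertion cost between consecutive stops i–j is d(i,B) + d(B,j) − d(i,j):
  between O and W: 17 + 18 − 12 = 23
  between W and J: 18 + 19 − 8 = 29
  between J and C: 19 + 16 − 29 = 6
  between C and H: 16 + 9 − 22 = 3
  between H and O: 9 + 17 − 8 = 18
Cheapest insertion is between C and H, adding 3.
New total = 79 + 3 = 82.

+3 m — insert B between C and H.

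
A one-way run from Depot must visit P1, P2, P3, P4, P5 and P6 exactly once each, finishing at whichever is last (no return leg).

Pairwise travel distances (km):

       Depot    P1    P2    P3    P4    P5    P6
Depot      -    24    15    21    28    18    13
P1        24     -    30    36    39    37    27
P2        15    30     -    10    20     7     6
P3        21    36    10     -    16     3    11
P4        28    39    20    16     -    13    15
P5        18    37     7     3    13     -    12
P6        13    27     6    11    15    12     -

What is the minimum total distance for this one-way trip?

There are 6! = 720 possible orderings.
Depot → P1 → P2 → P3 → P4 → P5 → P6: 24+30+10+16+13+12 = 105
Depot → P1 → P2 → P3 → P4 → P6 → P5: 24+30+10+16+15+12 = 107
Depot → P1 → P2 → P3 → P5 → P4 → P6: 24+30+10+3+13+15 = 95
Depot → P1 → P2 → P3 → P5 → P6 → P4: 24+30+10+3+12+15 = 94
Depot → P1 → P2 → P3 → P6 → P4 → P5: 24+30+10+11+15+13 = 103
Depot → P1 → P2 → P3 → P6 → P5 → P4: 24+30+10+11+12+13 = 100
Depot → P1 → P2 → P4 → P3 → P5 → P6: 24+30+20+16+3+12 = 105
Depot → P1 → P2 → P4 → P3 → P6 → P5: 24+30+20+16+11+12 = 113
… (712 more)
Depot → P1 → P6 → P2 → P3 → P5 → P4: 24+27+6+10+3+13 = 83  ← best
The minimum is 83.
One shortest path: Depot → P1 → P6 → P2 → P3 → P5 → P4.

Minimum one-way distance = 83 km.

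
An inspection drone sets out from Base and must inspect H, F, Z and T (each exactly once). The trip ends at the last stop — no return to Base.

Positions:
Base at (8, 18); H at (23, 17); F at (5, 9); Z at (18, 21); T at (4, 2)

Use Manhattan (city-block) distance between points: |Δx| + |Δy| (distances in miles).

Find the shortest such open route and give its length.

There are 4! = 24 possible orderings.
Base→H→F→Z→T: 16+26+25+33 = 100
Base→H→F→T→Z: 16+26+8+33 = 83
Base→H→Z→F→T: 16+9+25+8 = 58
Base→H→Z→T→F: 16+9+33+8 = 66
Base→H→T→F→Z: 16+34+8+25 = 83
Base→H→T→Z→F: 16+34+33+25 = 108
Base→F→H→Z→T: 12+26+9+33 = 80
Base→F→H→T→Z: 12+26+34+33 = 105
Base→F→Z→H→T: 12+25+9+34 = 80
Base→F→Z→T→H: 12+25+33+34 = 104
Base→F→T→H→Z: 12+8+34+9 = 63
Base→F→T→Z→H: 12+8+33+9 = 62
Base→Z→H→F→T: 13+9+26+8 = 56
Base→Z→H→T→F: 13+9+34+8 = 64
… (10 more)
The minimum is 56.
One shortest path: Base → Z → H → F → T.

Minimum one-way distance = 56 miles.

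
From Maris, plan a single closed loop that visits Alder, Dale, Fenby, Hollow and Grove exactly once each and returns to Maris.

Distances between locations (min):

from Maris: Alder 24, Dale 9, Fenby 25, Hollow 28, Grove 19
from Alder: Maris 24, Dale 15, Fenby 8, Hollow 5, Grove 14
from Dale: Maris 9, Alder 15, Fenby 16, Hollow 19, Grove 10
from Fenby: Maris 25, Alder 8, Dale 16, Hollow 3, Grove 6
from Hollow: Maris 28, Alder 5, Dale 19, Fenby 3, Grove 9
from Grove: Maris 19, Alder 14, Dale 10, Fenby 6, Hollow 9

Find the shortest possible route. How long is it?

There are 60 distinct closed tours to check (reversals are equivalent).
Maris→Alder→Dale→Fenby→Hollow→Grove→Maris: 24+15+16+3+9+19 = 86
Maris→Alder→Dale→Fenby→Grove→Hollow→Maris: 24+15+16+6+9+28 = 98
Maris→Alder→Dale→Hollow→Fenby→Grove→Maris: 24+15+19+3+6+19 = 86
Maris→Alder→Dale→Hollow→Grove→Fenby→Maris: 24+15+19+9+6+25 = 98
Maris→Alder→Dale→Grove→Fenby→Hollow→Maris: 24+15+10+6+3+28 = 86
Maris→Alder→Dale→Grove→Hollow→Fenby→Maris: 24+15+10+9+3+25 = 86
Maris→Alder→Fenby→Dale→Hollow→Grove→Maris: 24+8+16+19+9+19 = 95
Maris→Alder→Fenby→Dale→Grove→Hollow→Maris: 24+8+16+10+9+28 = 95
Maris→Alder→Fenby→Hollow→Dale→Grove→Maris: 24+8+3+19+10+19 = 83
Maris→Alder→Fenby→Hollow→Grove→Dale→Maris: 24+8+3+9+10+9 = 63
Maris→Alder→Fenby→Grove→Dale→Hollow→Maris: 24+8+6+10+19+28 = 95
Maris→Alder→Fenby→Grove→Hollow→Dale→Maris: 24+8+6+9+19+9 = 75
Maris→Alder→Hollow→Dale→Fenby→Grove→Maris: 24+5+19+16+6+19 = 89
Maris→Alder→Hollow→Dale→Grove→Fenby→Maris: 24+5+19+10+6+25 = 89
… (46 more)
Maris→Alder→Hollow→Fenby→Grove→Dale→Maris: 24+5+3+6+10+9 = 57  ← best
The minimum is 57.
One optimal route: Maris → Alder → Hollow → Fenby → Grove → Dale → Maris (or its reverse).

Shortest round trip = 57 min.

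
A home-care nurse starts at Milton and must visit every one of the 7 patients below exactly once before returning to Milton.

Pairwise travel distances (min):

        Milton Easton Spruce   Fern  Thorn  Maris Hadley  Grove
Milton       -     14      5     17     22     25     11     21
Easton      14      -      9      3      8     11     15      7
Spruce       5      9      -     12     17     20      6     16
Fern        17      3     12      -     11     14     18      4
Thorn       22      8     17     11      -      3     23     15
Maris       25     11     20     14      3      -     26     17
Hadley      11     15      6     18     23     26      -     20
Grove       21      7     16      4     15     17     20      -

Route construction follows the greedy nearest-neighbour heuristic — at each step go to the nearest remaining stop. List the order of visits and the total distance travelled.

From Milton: distances to unvisited — Spruce=5, Hadley=11, Easton=14, Fern=17, Grove=21, Thorn=22, Maris=25. Nearest is Spruce (5).
From Spruce: distances to unvisited — Hadley=6, Easton=9, Fern=12, Grove=16, Thorn=17, Maris=20. Nearest is Hadley (6).
From Hadley: distances to unvisited — Easton=15, Fern=18, Grove=20, Thorn=23, Maris=26. Nearest is Easton (15).
From Easton: distances to unvisited — Fern=3, Grove=7, Thorn=8, Maris=11. Nearest is Fern (3).
From Fern: distances to unvisited — Grove=4, Thorn=11, Maris=14. Nearest is Grove (4).
From Grove: distances to unvisited — Thorn=15, Maris=17. Nearest is Thorn (15).
From Thorn: distances to unvisited — Maris=3. Nearest is Maris (3).
Return Maris→Milton: 25.
Total = 5 + 6 + 15 + 3 + 4 + 15 + 3 + 25 = 76.

Nearest-neighbour total = 76 min; route Milton → Spruce → Hadley → Easton → Fern → Grove → Thorn → Maris → Milton.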